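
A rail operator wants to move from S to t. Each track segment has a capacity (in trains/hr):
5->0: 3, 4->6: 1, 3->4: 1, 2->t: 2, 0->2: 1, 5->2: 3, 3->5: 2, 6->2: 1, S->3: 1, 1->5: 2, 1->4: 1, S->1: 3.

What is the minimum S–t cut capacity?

2

Max flow = 2 (via 1 augmenting path).
In the residual at optimum, the set reachable from S is {0, 1, 2, 3, 4, 5, 6, S}.
Cut edges: 2->t (cap 2). Sum = 2.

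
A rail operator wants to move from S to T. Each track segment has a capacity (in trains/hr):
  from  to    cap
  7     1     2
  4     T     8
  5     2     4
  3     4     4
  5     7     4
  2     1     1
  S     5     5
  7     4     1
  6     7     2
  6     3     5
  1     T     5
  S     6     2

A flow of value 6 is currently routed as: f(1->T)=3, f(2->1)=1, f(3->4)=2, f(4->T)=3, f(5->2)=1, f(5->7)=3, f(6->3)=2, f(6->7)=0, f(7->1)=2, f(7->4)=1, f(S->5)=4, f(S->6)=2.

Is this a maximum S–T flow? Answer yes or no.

Yes

Residual reachable from S: {2, 5, 7, S}; T is not reachable.
Saturated cut: S->6, 7->4, 7->1, 2->1 with total capacity 6 = current flow value. Flow is maximum.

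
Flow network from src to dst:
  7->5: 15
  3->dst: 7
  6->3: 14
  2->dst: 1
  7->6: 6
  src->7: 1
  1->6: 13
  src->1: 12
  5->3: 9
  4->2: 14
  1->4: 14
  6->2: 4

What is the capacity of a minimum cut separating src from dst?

8

Max flow = 8 (via 2 augmenting paths).
In the residual at optimum, the set reachable from src is {1, 2, 3, 4, 5, 6, 7, src}.
Cut edges: 2->dst (cap 1), 3->dst (cap 7). Sum = 8.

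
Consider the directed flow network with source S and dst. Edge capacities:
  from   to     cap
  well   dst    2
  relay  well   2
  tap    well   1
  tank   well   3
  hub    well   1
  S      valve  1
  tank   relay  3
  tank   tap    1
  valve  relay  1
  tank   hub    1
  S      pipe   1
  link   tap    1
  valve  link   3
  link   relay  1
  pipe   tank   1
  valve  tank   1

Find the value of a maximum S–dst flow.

2

Augment S->pipe->tank->well->dst: bottleneck 1. Total 1.
Augment S->valve->tank->well->dst: bottleneck 1. Total 2.
No augmenting path remains in the residual graph.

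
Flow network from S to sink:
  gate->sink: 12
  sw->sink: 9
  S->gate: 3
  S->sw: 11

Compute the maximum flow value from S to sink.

12

Augment S->sw->sink: bottleneck 9. Total 9.
Augment S->gate->sink: bottleneck 3. Total 12.
No augmenting path remains in the residual graph.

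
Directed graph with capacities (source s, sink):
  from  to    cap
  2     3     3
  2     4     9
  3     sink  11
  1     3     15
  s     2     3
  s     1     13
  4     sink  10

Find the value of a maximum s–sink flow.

14

Augment s->2->4->sink: bottleneck 3. Total 3.
Augment s->1->3->sink: bottleneck 11. Total 14.
No augmenting path remains in the residual graph.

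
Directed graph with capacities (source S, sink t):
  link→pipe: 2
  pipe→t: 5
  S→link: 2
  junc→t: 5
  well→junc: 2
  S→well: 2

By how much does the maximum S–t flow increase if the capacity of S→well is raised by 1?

0

Original max flow = 4.
Even with extra capacity on S→well, another cut of capacity 4 remains binding.
New max flow = 4. Increase = 0.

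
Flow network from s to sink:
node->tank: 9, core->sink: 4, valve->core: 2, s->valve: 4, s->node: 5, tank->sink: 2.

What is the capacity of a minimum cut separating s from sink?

4

Max flow = 4 (via 2 augmenting paths).
In the residual at optimum, the set reachable from s is {node, s, tank, valve}.
Cut edges: valve->core (cap 2), tank->sink (cap 2). Sum = 4.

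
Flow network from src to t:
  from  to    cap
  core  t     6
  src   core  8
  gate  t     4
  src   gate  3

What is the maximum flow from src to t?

9

Augment src→gate→t: bottleneck 3. Total 3.
Augment src→core→t: bottleneck 6. Total 9.
No augmenting path remains in the residual graph.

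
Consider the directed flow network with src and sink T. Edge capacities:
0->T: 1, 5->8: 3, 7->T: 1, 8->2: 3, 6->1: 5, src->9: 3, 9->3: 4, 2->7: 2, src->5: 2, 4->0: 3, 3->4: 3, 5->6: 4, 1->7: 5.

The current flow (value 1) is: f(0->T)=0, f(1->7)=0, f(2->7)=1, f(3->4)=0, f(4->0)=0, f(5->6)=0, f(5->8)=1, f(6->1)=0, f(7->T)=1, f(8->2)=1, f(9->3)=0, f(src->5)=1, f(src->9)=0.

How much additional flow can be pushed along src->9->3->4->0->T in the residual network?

1

Residual capacities along the path: src->9: 3, 9->3: 4, 3->4: 3, 4->0: 3, 0->T: 1.
Minimum is 1.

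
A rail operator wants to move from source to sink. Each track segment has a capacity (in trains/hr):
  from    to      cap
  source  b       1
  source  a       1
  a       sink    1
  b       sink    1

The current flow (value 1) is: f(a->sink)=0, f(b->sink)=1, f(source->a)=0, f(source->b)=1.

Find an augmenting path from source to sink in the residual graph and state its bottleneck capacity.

source->a->sink, bottleneck 1

Residual along source->a->sink: source->a: 1, a->sink: 1.
Bottleneck = min = 1.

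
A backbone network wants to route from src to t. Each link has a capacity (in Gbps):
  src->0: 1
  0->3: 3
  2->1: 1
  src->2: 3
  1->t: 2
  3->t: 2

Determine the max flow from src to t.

Augment src->2->1->t: bottleneck 1. Total 1.
Augment src->0->3->t: bottleneck 1. Total 2.
No augmenting path remains in the residual graph.

2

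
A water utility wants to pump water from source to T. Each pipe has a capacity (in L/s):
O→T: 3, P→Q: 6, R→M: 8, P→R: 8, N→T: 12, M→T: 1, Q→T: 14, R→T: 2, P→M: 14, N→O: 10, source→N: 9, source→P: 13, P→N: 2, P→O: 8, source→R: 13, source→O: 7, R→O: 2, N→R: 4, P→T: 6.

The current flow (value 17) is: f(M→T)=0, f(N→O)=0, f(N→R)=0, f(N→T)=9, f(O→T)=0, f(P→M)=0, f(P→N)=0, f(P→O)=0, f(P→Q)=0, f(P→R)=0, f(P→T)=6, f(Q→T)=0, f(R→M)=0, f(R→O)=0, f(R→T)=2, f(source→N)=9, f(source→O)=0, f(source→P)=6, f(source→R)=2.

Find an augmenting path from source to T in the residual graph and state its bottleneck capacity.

Residual along source→O→T: source→O: 7, O→T: 3.
Bottleneck = min = 3.

source→O→T, bottleneck 3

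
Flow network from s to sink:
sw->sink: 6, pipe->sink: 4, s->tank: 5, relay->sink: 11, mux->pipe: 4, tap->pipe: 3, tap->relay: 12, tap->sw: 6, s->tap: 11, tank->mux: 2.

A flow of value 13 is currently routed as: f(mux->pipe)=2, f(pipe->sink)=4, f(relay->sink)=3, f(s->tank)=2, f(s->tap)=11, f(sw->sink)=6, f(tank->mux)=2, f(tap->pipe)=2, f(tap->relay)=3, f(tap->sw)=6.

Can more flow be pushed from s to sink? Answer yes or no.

Residual reachable from s: {s, tank}; sink is not reachable.
Saturated cut: s->tap, tank->mux with total capacity 13 = current flow value. Flow is maximum.

No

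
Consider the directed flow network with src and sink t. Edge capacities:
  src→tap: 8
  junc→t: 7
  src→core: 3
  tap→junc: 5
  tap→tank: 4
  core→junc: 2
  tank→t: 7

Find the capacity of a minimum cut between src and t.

10

Max flow = 10 (via 3 augmenting paths).
In the residual at optimum, the set reachable from src is {core, src}.
Cut edges: src→tap (cap 8), core→junc (cap 2). Sum = 10.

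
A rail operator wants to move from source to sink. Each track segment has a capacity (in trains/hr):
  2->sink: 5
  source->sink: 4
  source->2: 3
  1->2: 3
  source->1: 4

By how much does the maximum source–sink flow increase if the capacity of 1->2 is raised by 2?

Original max flow = 9.
Edge 1->2 does not cross the min cut (source side {1, 2, source}), so extra capacity there cannot help.
New max flow = 9. Increase = 0.

0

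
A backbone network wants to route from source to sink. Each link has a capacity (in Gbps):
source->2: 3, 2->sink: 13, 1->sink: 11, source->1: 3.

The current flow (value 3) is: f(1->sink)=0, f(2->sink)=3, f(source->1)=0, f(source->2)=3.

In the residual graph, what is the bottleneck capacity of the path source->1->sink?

Residual capacities along the path: source->1: 3, 1->sink: 11.
Minimum is 3.

3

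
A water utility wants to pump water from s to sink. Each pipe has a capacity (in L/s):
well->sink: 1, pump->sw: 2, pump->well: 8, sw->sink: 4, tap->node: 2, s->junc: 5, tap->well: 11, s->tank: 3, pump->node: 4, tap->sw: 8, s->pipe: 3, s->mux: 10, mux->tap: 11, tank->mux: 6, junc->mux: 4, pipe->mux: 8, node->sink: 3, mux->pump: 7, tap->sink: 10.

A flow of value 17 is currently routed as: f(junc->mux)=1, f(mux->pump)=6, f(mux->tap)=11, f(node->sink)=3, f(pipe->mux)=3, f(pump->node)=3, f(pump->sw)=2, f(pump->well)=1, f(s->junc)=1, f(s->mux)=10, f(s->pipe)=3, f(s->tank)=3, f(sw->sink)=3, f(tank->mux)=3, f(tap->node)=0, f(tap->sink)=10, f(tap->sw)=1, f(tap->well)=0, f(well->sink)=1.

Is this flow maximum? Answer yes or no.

Yes

Residual reachable from s: {junc, mux, node, pipe, pump, s, tank, well}; sink is not reachable.
Saturated cut: mux->tap, pump->sw, node->sink, well->sink with total capacity 17 = current flow value. Flow is maximum.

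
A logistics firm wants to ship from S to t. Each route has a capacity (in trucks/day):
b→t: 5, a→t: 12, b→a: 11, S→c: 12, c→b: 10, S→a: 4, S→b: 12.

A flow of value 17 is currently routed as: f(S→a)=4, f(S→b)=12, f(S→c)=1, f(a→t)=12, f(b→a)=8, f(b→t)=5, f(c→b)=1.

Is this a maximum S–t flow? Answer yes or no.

Residual reachable from S: {S, a, b, c}; t is not reachable.
Saturated cut: b→t, a→t with total capacity 17 = current flow value. Flow is maximum.

Yes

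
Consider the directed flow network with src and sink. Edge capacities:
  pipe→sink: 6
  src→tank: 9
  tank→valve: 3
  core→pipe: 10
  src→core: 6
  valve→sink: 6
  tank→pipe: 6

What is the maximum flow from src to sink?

9

Augment src→core→pipe→sink: bottleneck 6. Total 6.
Augment src→tank→valve→sink: bottleneck 3. Total 9.
No augmenting path remains in the residual graph.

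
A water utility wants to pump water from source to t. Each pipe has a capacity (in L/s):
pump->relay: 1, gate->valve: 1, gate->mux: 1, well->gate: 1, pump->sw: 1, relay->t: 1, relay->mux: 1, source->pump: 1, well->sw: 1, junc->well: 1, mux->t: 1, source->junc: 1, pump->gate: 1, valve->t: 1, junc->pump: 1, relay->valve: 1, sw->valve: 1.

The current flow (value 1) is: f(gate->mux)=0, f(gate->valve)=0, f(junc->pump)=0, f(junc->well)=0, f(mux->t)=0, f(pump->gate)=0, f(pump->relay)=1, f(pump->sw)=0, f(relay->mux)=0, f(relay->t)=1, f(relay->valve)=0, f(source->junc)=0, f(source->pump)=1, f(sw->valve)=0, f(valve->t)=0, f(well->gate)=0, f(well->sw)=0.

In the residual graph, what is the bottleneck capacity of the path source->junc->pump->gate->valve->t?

Residual capacities along the path: source->junc: 1, junc->pump: 1, pump->gate: 1, gate->valve: 1, valve->t: 1.
Minimum is 1.

1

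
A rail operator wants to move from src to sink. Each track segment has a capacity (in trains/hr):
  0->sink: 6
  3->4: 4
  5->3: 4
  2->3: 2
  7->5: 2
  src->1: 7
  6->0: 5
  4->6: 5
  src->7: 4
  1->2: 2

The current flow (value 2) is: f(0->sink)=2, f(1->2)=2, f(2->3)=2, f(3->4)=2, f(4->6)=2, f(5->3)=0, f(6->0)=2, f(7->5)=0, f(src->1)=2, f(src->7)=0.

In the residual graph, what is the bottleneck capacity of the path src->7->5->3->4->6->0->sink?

Residual capacities along the path: src->7: 4, 7->5: 2, 5->3: 4, 3->4: 2, 4->6: 3, 6->0: 3, 0->sink: 4.
Minimum is 2.

2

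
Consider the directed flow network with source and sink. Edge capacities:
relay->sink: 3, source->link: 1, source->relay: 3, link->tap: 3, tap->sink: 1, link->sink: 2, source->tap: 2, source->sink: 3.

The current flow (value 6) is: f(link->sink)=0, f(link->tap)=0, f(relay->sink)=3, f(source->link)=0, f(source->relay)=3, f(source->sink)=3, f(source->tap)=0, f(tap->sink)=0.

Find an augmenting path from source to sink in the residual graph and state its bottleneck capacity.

source->link->sink, bottleneck 1

Residual along source->link->sink: source->link: 1, link->sink: 2.
Bottleneck = min = 1.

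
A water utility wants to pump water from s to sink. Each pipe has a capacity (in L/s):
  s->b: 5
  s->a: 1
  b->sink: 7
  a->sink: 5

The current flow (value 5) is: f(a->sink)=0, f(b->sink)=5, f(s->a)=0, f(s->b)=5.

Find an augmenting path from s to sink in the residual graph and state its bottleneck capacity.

s->a->sink, bottleneck 1

Residual along s->a->sink: s->a: 1, a->sink: 5.
Bottleneck = min = 1.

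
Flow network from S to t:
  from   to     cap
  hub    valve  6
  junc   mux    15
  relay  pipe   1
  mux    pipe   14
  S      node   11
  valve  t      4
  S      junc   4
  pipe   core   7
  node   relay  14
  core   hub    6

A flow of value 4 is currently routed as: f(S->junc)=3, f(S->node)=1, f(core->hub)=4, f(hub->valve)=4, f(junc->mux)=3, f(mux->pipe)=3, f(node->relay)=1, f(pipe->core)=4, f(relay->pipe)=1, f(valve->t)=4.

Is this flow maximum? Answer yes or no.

Residual reachable from S: {S, core, hub, junc, mux, node, pipe, relay, valve}; t is not reachable.
Saturated cut: valve->t with total capacity 4 = current flow value. Flow is maximum.

Yes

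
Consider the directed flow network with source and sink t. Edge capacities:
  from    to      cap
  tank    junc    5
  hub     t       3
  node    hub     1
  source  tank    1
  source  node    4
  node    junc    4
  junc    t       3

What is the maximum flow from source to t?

4

Augment source->node->hub->t: bottleneck 1. Total 1.
Augment source->node->junc->t: bottleneck 3. Total 4.
No augmenting path remains in the residual graph.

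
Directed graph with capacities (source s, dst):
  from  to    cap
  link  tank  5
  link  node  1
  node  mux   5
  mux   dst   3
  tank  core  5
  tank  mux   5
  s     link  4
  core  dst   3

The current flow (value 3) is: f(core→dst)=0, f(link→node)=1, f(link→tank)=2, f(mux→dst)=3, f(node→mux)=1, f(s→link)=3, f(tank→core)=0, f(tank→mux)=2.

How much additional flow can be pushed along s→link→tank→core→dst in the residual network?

1

Residual capacities along the path: s→link: 1, link→tank: 3, tank→core: 5, core→dst: 3.
Minimum is 1.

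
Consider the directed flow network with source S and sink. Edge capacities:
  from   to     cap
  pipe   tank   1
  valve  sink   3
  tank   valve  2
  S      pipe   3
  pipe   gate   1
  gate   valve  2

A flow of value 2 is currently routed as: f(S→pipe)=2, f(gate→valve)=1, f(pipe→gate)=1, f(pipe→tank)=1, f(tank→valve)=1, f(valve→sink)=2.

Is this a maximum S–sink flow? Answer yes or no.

Residual reachable from S: {S, pipe}; sink is not reachable.
Saturated cut: pipe→gate, pipe→tank with total capacity 2 = current flow value. Flow is maximum.

Yes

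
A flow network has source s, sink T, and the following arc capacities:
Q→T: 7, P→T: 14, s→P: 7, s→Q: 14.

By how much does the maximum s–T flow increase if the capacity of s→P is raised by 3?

3

Original max flow = 14.
After raising cap(s→P), augmenting paths through that edge carry 3 more units.
New max flow = 17. Increase = 3.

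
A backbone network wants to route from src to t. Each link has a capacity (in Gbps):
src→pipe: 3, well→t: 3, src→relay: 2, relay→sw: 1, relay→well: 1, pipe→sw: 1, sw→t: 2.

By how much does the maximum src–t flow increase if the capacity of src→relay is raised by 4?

0

Original max flow = 3.
Even with extra capacity on src→relay, another cut of capacity 3 remains binding.
New max flow = 3. Increase = 0.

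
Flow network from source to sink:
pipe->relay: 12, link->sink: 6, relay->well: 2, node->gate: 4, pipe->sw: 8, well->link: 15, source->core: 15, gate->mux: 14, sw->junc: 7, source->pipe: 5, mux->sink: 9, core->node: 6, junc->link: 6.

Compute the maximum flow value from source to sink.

9

Augment source->pipe->sw->junc->link->sink: bottleneck 5. Total 5.
Augment source->core->node->gate->mux->sink: bottleneck 4. Total 9.
No augmenting path remains in the residual graph.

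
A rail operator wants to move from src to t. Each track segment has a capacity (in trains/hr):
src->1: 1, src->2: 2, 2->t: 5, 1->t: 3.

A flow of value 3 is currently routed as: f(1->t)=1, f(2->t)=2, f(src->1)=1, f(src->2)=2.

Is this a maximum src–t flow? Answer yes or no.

Residual reachable from src: {src}; t is not reachable.
Saturated cut: src->1, src->2 with total capacity 3 = current flow value. Flow is maximum.

Yes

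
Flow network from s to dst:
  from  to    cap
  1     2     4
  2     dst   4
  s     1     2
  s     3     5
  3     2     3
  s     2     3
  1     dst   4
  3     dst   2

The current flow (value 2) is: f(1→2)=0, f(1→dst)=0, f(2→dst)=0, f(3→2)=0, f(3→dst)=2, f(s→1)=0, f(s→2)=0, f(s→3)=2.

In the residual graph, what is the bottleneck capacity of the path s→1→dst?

2

Residual capacities along the path: s→1: 2, 1→dst: 4.
Minimum is 2.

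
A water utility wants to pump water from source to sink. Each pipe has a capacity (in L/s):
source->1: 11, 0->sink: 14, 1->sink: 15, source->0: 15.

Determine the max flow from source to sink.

Augment source->1->sink: bottleneck 11. Total 11.
Augment source->0->sink: bottleneck 14. Total 25.
No augmenting path remains in the residual graph.

25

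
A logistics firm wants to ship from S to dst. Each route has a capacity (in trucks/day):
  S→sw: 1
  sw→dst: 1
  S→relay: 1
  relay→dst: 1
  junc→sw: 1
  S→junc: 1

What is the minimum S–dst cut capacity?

2

Max flow = 2 (via 2 augmenting paths).
In the residual at optimum, the set reachable from S is {S, junc, sw}.
Cut edges: S→relay (cap 1), sw→dst (cap 1). Sum = 2.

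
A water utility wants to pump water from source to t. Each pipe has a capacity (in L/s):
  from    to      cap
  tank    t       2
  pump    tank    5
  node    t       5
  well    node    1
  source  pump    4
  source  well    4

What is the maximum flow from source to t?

Augment source->well->node->t: bottleneck 1. Total 1.
Augment source->pump->tank->t: bottleneck 2. Total 3.
No augmenting path remains in the residual graph.

3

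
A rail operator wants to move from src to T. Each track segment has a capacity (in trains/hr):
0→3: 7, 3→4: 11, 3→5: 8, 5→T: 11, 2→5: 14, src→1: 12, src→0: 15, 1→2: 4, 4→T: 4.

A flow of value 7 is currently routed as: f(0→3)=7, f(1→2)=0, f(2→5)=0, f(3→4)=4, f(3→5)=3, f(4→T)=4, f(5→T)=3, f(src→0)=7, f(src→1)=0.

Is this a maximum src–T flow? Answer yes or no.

No

Residual path src→1→2→5→T has bottleneck 4 > 0.
Pushing 4 along it raises the flow to 11, so the given flow is not maximum.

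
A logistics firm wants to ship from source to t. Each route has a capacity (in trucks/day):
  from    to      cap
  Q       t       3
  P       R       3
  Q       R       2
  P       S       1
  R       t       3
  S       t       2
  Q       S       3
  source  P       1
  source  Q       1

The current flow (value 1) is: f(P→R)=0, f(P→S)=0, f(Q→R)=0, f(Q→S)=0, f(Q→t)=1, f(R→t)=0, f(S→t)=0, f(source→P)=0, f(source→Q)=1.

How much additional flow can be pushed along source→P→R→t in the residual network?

1

Residual capacities along the path: source→P: 1, P→R: 3, R→t: 3.
Minimum is 1.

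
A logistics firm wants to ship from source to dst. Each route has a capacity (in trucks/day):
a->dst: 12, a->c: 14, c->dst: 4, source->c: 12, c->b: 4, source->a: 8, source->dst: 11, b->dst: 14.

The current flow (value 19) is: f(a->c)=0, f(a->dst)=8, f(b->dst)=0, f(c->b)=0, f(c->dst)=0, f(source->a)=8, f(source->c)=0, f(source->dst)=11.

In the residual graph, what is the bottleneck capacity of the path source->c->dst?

4

Residual capacities along the path: source->c: 12, c->dst: 4.
Minimum is 4.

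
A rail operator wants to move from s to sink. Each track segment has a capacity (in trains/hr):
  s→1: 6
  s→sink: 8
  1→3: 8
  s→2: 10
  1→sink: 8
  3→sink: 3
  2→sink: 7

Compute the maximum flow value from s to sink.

Augment s→sink: bottleneck 8. Total 8.
Augment s→1→sink: bottleneck 6. Total 14.
Augment s→2→sink: bottleneck 7. Total 21.
No augmenting path remains in the residual graph.

21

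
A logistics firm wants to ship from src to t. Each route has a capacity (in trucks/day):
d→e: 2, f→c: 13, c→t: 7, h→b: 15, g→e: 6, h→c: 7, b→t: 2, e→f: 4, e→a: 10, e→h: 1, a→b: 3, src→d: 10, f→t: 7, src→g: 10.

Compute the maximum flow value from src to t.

7

Augment src→d→e→f→t: bottleneck 2. Total 2.
Augment src→g→e→f→t: bottleneck 2. Total 4.
Augment src→g→e→a→b→t: bottleneck 2. Total 6.
Augment src→g→e→h→c→t: bottleneck 1. Total 7.
No augmenting path remains in the residual graph.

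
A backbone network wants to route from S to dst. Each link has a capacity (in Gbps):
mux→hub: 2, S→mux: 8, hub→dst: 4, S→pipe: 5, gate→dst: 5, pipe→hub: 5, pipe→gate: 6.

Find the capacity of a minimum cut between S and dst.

7

Max flow = 7 (via 3 augmenting paths).
In the residual at optimum, the set reachable from S is {S, mux}.
Cut edges: S→pipe (cap 5), mux→hub (cap 2). Sum = 7.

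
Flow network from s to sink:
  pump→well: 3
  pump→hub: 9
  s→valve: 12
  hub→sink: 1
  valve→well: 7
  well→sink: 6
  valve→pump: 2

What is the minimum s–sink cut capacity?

7

Max flow = 7 (via 2 augmenting paths).
In the residual at optimum, the set reachable from s is {hub, pump, s, valve, well}.
Cut edges: well→sink (cap 6), hub→sink (cap 1). Sum = 7.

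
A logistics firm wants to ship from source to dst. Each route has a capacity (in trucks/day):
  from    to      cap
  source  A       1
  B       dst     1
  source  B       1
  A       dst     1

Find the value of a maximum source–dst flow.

2

Augment source->B->dst: bottleneck 1. Total 1.
Augment source->A->dst: bottleneck 1. Total 2.
No augmenting path remains in the residual graph.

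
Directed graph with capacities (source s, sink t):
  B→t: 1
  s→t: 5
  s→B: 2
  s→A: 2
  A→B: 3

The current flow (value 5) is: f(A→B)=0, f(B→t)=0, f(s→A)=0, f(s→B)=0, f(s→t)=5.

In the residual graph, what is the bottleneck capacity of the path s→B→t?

Residual capacities along the path: s→B: 2, B→t: 1.
Minimum is 1.

1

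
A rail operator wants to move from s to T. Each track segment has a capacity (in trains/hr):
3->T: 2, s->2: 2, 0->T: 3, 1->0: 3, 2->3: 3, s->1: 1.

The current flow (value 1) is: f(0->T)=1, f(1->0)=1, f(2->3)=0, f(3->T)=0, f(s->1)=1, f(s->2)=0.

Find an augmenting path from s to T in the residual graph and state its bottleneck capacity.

s->2->3->T, bottleneck 2

Residual along s->2->3->T: s->2: 2, 2->3: 3, 3->T: 2.
Bottleneck = min = 2.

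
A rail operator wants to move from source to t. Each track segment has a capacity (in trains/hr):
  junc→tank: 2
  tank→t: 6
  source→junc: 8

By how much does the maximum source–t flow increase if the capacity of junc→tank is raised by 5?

4

Original max flow = 2.
After raising cap(junc→tank), augmenting paths through that edge carry 4 more units.
New max flow = 6. Increase = 4.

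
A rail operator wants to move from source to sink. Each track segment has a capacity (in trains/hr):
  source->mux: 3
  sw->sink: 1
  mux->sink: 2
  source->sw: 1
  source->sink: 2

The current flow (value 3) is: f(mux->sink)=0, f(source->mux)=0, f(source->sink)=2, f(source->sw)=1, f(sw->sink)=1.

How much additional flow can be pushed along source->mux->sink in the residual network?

Residual capacities along the path: source->mux: 3, mux->sink: 2.
Minimum is 2.

2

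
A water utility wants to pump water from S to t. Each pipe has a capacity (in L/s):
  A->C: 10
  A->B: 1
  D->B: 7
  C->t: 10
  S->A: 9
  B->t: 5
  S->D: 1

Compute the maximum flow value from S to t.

Augment S->A->C->t: bottleneck 9. Total 9.
Augment S->D->B->t: bottleneck 1. Total 10.
No augmenting path remains in the residual graph.

10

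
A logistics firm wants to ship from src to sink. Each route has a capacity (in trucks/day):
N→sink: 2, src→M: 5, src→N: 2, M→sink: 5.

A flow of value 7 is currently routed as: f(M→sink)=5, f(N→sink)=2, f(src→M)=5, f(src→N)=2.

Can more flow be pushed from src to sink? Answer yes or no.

No

Residual reachable from src: {src}; sink is not reachable.
Saturated cut: src→M, src→N with total capacity 7 = current flow value. Flow is maximum.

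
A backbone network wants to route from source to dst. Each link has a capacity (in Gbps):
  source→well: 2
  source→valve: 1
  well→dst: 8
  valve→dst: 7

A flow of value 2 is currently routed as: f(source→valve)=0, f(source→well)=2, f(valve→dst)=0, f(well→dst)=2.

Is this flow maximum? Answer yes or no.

Residual path source→valve→dst has bottleneck 1 > 0.
Pushing 1 along it raises the flow to 3, so the given flow is not maximum.

No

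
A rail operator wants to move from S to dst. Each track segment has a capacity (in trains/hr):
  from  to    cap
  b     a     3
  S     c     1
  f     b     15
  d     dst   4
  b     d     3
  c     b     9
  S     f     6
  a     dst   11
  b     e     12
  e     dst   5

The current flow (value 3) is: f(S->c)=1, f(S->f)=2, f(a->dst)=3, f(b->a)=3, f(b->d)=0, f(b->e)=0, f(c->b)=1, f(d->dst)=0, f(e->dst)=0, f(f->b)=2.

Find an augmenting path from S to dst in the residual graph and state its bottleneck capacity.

S->f->b->e->dst, bottleneck 4

Residual along S->f->b->e->dst: S->f: 4, f->b: 13, b->e: 12, e->dst: 5.
Bottleneck = min = 4.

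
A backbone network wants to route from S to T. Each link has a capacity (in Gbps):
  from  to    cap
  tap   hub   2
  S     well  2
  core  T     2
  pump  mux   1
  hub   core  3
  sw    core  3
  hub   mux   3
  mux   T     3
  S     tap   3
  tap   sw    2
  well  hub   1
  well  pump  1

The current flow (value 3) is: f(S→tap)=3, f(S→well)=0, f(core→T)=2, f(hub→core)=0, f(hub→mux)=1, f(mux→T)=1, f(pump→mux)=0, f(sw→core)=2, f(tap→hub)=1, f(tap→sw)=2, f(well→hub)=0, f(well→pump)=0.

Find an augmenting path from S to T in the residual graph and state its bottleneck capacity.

Residual along S→well→hub→mux→T: S→well: 2, well→hub: 1, hub→mux: 2, mux→T: 2.
Bottleneck = min = 1.

S→well→hub→mux→T, bottleneck 1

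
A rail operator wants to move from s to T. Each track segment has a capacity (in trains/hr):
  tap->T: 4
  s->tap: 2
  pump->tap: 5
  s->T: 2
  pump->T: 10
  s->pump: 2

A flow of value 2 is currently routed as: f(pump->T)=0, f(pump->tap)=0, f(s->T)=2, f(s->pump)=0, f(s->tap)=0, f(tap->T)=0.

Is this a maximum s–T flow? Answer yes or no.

Residual path s->pump->T has bottleneck 2 > 0.
Pushing 2 along it raises the flow to 4, so the given flow is not maximum.

No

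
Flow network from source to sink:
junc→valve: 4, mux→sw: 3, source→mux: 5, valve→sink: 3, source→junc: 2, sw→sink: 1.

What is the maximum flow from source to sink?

Augment source→mux→sw→sink: bottleneck 1. Total 1.
Augment source→junc→valve→sink: bottleneck 2. Total 3.
No augmenting path remains in the residual graph.

3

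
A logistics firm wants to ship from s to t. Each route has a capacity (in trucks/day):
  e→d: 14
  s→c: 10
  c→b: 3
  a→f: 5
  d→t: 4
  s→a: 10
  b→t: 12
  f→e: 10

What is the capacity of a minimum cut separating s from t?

7

Max flow = 7 (via 2 augmenting paths).
In the residual at optimum, the set reachable from s is {a, c, d, e, f, s}.
Cut edges: c→b (cap 3), d→t (cap 4). Sum = 7.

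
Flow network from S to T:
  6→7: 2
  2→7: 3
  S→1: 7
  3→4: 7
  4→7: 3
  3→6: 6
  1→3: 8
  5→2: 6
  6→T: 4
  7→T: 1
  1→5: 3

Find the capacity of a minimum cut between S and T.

Max flow = 5 (via 2 augmenting paths).
In the residual at optimum, the set reachable from S is {1, 2, 3, 4, 5, 6, 7, S}.
Cut edges: 6→T (cap 4), 7→T (cap 1). Sum = 5.

5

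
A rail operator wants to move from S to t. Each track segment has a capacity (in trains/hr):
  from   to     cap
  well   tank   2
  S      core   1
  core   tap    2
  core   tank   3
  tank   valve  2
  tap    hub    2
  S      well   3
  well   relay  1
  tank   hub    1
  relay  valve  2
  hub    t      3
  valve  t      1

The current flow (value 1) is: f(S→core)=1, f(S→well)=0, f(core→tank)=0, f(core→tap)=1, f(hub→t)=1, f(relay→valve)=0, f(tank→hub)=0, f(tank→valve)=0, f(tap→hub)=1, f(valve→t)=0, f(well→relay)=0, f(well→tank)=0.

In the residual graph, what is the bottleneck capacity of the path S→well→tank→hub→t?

Residual capacities along the path: S→well: 3, well→tank: 2, tank→hub: 1, hub→t: 2.
Minimum is 1.

1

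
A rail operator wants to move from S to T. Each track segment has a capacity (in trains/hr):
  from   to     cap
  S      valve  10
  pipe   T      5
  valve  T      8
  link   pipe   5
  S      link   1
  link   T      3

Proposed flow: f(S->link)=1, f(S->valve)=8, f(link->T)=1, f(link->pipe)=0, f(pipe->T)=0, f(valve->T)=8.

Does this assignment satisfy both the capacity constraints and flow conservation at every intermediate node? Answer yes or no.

Yes

Every edge has 0 ≤ f(e) ≤ cap(e).
At each intermediate node, inflow equals outflow.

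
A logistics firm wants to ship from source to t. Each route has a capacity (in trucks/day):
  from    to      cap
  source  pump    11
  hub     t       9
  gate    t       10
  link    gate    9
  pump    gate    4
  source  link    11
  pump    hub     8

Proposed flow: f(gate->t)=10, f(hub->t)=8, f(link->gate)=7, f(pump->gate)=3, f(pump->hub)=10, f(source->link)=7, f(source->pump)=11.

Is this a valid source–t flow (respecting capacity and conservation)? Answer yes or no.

Capacity violated on pump->hub: flow 10 > capacity 8.

No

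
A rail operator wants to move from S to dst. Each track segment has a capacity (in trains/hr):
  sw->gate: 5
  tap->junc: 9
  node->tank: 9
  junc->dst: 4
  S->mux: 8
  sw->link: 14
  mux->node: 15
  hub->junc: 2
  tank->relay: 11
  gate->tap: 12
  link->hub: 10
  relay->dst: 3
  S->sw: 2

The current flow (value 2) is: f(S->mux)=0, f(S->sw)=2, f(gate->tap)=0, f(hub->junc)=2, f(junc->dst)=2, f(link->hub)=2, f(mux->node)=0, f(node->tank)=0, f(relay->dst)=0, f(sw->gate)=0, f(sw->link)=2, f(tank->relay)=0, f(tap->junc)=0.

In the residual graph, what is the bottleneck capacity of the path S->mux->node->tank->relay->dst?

Residual capacities along the path: S->mux: 8, mux->node: 15, node->tank: 9, tank->relay: 11, relay->dst: 3.
Minimum is 3.

3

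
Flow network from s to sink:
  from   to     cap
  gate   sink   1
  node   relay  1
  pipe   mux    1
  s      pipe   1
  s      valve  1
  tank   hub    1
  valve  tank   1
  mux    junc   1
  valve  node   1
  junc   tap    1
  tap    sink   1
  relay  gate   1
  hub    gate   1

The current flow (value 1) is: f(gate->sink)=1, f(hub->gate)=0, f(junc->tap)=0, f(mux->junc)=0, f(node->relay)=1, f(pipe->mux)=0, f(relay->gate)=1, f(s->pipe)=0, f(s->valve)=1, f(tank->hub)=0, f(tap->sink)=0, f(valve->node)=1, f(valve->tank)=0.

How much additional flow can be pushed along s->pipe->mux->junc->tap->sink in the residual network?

Residual capacities along the path: s->pipe: 1, pipe->mux: 1, mux->junc: 1, junc->tap: 1, tap->sink: 1.
Minimum is 1.

1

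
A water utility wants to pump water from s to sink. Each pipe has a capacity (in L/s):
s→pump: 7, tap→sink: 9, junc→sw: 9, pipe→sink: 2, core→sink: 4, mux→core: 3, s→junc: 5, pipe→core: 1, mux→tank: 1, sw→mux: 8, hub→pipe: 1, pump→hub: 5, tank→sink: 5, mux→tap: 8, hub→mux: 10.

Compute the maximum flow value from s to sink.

10

Augment s→pump→hub→pipe→sink: bottleneck 1. Total 1.
Augment s→pump→hub→mux→tap→sink: bottleneck 4. Total 5.
Augment s→junc→sw→mux→tap→sink: bottleneck 4. Total 9.
Augment s→junc→sw→mux→tank→sink: bottleneck 1. Total 10.
No augmenting path remains in the residual graph.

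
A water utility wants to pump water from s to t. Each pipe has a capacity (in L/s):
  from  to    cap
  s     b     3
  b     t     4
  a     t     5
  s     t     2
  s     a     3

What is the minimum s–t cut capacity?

Max flow = 8 (via 3 augmenting paths).
In the residual at optimum, the set reachable from s is {s}.
Cut edges: s->a (cap 3), s->b (cap 3), s->t (cap 2). Sum = 8.

8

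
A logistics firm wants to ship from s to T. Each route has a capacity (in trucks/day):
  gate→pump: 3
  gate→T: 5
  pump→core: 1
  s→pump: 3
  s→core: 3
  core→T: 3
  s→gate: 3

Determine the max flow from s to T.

6

Augment s→gate→T: bottleneck 3. Total 3.
Augment s→core→T: bottleneck 3. Total 6.
No augmenting path remains in the residual graph.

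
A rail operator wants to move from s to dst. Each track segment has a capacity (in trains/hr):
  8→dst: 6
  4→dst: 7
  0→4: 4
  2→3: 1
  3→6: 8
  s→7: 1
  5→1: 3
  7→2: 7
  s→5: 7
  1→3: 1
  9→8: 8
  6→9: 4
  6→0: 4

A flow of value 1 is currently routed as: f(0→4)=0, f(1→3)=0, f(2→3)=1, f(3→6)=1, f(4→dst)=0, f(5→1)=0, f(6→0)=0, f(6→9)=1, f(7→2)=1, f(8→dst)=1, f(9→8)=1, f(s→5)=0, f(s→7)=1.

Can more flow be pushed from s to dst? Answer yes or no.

Residual path s→5→1→3→6→9→8→dst has bottleneck 1 > 0.
Pushing 1 along it raises the flow to 2, so the given flow is not maximum.

Yes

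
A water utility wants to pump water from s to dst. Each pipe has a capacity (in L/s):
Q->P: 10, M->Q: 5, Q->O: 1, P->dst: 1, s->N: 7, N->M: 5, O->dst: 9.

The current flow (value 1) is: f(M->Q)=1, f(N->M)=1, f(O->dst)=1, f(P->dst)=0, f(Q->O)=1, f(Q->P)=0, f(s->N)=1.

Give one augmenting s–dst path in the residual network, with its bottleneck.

Residual along s->N->M->Q->P->dst: s->N: 6, N->M: 4, M->Q: 4, Q->P: 10, P->dst: 1.
Bottleneck = min = 1.

s->N->M->Q->P->dst, bottleneck 1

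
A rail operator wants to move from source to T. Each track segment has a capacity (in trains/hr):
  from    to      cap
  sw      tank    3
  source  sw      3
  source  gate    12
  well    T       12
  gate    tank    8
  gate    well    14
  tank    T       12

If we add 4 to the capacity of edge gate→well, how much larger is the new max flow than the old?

Original max flow = 15.
Edge gate→well does not cross the min cut (source side {source}), so extra capacity there cannot help.
New max flow = 15. Increase = 0.

0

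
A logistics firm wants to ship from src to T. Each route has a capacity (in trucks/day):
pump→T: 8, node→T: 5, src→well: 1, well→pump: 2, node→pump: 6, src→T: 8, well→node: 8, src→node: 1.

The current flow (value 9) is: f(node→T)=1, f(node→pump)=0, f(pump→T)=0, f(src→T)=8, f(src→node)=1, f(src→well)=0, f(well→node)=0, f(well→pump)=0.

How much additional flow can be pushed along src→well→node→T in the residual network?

Residual capacities along the path: src→well: 1, well→node: 8, node→T: 4.
Minimum is 1.

1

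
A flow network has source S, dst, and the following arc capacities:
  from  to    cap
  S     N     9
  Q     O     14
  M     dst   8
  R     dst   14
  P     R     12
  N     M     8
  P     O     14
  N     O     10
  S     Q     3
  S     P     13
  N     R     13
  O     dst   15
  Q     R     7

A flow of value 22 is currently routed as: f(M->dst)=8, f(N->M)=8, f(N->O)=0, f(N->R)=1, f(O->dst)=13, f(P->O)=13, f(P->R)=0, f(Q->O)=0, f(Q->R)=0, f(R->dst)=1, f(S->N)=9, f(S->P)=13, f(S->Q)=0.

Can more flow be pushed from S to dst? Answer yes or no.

Residual path S->Q->R->dst has bottleneck 3 > 0.
Pushing 3 along it raises the flow to 25, so the given flow is not maximum.

Yes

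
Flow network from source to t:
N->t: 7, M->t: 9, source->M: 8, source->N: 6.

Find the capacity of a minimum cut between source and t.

14

Max flow = 14 (via 2 augmenting paths).
In the residual at optimum, the set reachable from source is {source}.
Cut edges: source->N (cap 6), source->M (cap 8). Sum = 14.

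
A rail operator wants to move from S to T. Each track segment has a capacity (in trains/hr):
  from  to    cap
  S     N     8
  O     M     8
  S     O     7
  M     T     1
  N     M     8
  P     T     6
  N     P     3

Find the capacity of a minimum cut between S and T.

4

Max flow = 4 (via 2 augmenting paths).
In the residual at optimum, the set reachable from S is {M, N, O, S}.
Cut edges: N→P (cap 3), M→T (cap 1). Sum = 4.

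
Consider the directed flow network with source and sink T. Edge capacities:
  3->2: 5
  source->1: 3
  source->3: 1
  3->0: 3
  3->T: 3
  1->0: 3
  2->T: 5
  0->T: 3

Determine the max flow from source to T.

Augment source->3->T: bottleneck 1. Total 1.
Augment source->1->0->T: bottleneck 3. Total 4.
No augmenting path remains in the residual graph.

4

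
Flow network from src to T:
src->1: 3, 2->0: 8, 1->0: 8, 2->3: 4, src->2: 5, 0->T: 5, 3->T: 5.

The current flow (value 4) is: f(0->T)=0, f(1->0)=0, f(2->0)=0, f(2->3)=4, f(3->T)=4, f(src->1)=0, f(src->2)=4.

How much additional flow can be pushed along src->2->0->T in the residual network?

Residual capacities along the path: src->2: 1, 2->0: 8, 0->T: 5.
Minimum is 1.

1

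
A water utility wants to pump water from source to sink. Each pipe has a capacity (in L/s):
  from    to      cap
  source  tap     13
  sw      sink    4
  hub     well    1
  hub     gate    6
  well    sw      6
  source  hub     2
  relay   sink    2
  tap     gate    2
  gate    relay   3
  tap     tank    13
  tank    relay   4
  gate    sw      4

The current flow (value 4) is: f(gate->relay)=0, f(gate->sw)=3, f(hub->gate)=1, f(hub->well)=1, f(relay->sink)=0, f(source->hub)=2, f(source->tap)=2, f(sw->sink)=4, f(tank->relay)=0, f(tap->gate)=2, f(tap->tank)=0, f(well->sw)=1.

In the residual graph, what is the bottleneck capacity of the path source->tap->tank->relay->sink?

2

Residual capacities along the path: source->tap: 11, tap->tank: 13, tank->relay: 4, relay->sink: 2.
Minimum is 2.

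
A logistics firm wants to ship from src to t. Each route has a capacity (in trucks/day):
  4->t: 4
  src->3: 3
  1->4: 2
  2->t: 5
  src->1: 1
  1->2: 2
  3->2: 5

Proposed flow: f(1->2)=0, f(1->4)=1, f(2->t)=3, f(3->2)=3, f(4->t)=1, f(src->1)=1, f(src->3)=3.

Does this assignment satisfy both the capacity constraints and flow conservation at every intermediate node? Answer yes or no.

Every edge has 0 ≤ f(e) ≤ cap(e).
At each intermediate node, inflow equals outflow.

Yes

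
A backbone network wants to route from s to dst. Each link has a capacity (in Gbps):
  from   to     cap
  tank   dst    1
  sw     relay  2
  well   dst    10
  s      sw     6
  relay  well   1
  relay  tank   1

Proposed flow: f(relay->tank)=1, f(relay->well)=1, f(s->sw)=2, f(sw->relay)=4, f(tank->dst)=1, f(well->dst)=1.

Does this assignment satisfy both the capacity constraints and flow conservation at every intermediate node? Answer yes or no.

No

Capacity violated on sw->relay: flow 4 > capacity 2.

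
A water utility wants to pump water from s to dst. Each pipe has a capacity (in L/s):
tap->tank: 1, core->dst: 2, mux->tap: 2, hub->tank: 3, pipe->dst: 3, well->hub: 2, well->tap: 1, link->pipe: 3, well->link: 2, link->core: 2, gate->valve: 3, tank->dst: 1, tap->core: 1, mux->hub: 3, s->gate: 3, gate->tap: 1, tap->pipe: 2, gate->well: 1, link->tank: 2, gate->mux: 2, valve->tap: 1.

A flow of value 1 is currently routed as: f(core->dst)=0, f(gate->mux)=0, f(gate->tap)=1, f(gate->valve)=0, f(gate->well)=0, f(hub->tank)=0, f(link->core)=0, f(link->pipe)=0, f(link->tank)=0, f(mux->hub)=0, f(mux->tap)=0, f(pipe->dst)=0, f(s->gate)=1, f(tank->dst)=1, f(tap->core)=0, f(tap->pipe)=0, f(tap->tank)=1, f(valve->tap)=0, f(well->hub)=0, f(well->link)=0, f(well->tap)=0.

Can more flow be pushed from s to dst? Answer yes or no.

Yes

Residual path s->gate->mux->tap->pipe->dst has bottleneck 2 > 0.
Pushing 2 along it raises the flow to 3, so the given flow is not maximum.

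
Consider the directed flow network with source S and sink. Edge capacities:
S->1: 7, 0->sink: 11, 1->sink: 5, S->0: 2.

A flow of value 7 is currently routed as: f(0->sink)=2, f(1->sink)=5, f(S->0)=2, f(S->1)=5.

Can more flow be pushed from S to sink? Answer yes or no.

Residual reachable from S: {1, S}; sink is not reachable.
Saturated cut: S->0, 1->sink with total capacity 7 = current flow value. Flow is maximum.

No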